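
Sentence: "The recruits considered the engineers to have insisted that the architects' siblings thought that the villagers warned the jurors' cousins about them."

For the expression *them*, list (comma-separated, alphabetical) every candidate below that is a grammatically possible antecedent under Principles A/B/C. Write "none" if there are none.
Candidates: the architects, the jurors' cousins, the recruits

*them* is a pronoun; Principle B requires it to be free in its binding domain — the clause headed by 'warned'.
— the architects: possessor inside the subject DP of the clause headed by 'thought'; does not c-command the pronoun — Principle B does not apply; allowed.
— the jurors' cousins: object of the clause headed by 'warned'; c-commands the pronoun within its binding domain — blocked (Principle B).
— the recruits: subject of the matrix clause; c-commands the pronoun but lies outside its binding domain — allowed.

the architects, the recruits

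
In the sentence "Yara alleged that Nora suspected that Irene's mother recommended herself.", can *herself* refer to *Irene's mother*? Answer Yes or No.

Yes

*herself* is a reflexive; Principle A requires it to be bound within its binding domain — the clause headed by 'recommended'.
— Irene's mother: subject of the clause headed by 'recommended'; c-commands the reflexive within its binding domain — allowed (Principle A).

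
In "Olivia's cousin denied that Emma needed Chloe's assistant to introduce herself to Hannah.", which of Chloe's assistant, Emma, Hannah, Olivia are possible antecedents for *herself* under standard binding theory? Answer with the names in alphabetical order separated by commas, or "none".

Chloe's assistant

*herself* is a reflexive; Principle A requires it to be bound within its binding domain — the clause headed by 'introduce'.
— Chloe's assistant: subject of the clause headed by 'introduce'; c-commands the reflexive within its binding domain — allowed (Principle A).
— Emma: subject of the clause headed by 'needed'; c-commands the reflexive but lies outside its binding domain — cannot bind it (Principle A).
— Hannah: second object of the clause headed by 'introduce'; does not c-command the reflexive — cannot bind it (Principle A).
— Olivia: possessor inside the subject DP of the matrix clause; does not c-command the reflexive — cannot bind it (Principle A).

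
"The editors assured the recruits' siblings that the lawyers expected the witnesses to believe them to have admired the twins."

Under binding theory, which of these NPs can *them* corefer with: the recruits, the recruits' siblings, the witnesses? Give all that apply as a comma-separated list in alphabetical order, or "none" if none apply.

*them* is a pronoun; Principle B requires it to be free in its binding domain — the clause headed by 'believe'.
— the recruits: possessor inside the object DP of the matrix clause; does not c-command the pronoun — Principle B does not apply; allowed.
— the recruits' siblings: object of the matrix clause; c-commands the pronoun but lies outside its binding domain — allowed.
— the witnesses: subject of the clause headed by 'believe'; c-commands the pronoun within its binding domain — blocked (Principle B).

the recruits, the recruits' siblings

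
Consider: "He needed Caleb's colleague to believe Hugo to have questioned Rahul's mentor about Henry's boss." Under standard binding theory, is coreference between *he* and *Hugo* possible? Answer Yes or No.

No

*Hugo* is an R-expression; Principle C requires it to be free (not bound by any c-commanding expression).
— he: subject of the matrix clause; the pronoun c-commands the R-expression — coreference blocked (Principle C).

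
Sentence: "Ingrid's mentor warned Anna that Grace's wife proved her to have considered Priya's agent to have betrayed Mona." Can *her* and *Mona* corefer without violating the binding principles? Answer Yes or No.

No

*Mona* is an R-expression; Principle C requires it to be free (not bound by any c-commanding expression).
— her: subject of the clause headed by 'considered'; the pronoun c-commands the R-expression — coreference blocked (Principle C).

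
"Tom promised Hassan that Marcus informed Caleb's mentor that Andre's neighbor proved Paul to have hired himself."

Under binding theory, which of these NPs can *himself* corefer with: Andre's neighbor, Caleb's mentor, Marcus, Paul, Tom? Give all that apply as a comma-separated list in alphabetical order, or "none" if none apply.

*himself* is a reflexive; Principle A requires it to be bound within its binding domain — the clause headed by 'hired'.
— Andre's neighbor: subject of the clause headed by 'proved'; c-commands the reflexive but lies outside its binding domain — cannot bind it (Principle A).
— Caleb's mentor: object of the clause headed by 'informed'; c-commands the reflexive but lies outside its binding domain — cannot bind it (Principle A).
— Marcus: subject of the clause headed by 'informed'; c-commands the reflexive but lies outside its binding domain — cannot bind it (Principle A).
— Paul: subject of the clause headed by 'hired'; c-commands the reflexive within its binding domain — allowed (Principle A).
— Tom: subject of the matrix clause; c-commands the reflexive but lies outside its binding domain — cannot bind it (Principle A).

Paul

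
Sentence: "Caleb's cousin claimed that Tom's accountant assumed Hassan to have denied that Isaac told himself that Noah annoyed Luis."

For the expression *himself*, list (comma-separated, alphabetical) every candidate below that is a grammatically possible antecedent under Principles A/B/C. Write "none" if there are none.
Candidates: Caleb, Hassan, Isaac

*himself* is a reflexive; Principle A requires it to be bound within its binding domain — the clause headed by 'told'.
— Caleb: possessor inside the subject DP of the matrix clause; does not c-command the reflexive — cannot bind it (Principle A).
— Hassan: subject of the clause headed by 'denied'; c-commands the reflexive but lies outside its binding domain — cannot bind it (Principle A).
— Isaac: subject of the clause headed by 'told'; c-commands the reflexive within its binding domain — allowed (Principle A).

Isaac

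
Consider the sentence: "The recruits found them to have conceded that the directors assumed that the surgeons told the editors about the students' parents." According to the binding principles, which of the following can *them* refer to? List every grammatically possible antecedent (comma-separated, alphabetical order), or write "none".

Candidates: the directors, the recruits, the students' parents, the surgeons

*them* is a pronoun; Principle B requires it to be free in its binding domain — the matrix clause.
— the directors: subject of the clause headed by 'assumed'; is c-commanded by the pronoun; coreference would bind this R-expression — blocked (Principle C).
— the recruits: subject of the matrix clause; c-commands the pronoun within its binding domain — blocked (Principle B).
— the students' parents: second object of the clause headed by 'told'; is c-commanded by the pronoun; coreference would bind this R-expression — blocked (Principle C).
— the surgeons: subject of the clause headed by 'told'; is c-commanded by the pronoun; coreference would bind this R-expression — blocked (Principle C).

none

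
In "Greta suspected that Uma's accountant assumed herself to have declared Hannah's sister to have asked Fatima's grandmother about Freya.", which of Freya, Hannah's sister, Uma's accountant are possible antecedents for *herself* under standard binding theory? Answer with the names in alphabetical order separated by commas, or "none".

*herself* is a reflexive; Principle A requires it to be bound within its binding domain — the clause headed by 'assumed'.
— Freya: second object of the clause headed by 'asked'; does not c-command the reflexive — cannot bind it (Principle A).
— Hannah's sister: subject of the clause headed by 'asked'; does not c-command the reflexive — cannot bind it (Principle A).
— Uma's accountant: subject of the clause headed by 'assumed'; c-commands the reflexive within its binding domain — allowed (Principle A).

Uma's accountant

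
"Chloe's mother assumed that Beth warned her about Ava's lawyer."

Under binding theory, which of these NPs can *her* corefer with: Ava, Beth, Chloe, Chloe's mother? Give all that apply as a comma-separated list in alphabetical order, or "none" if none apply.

*her* is a pronoun; Principle B requires it to be free in its binding domain — the clause headed by 'warned'.
— Ava: possessor inside the second object DP of the clause headed by 'warned'; is c-commanded by the pronoun; coreference would bind this R-expression — blocked (Principle C).
— Beth: subject of the clause headed by 'warned'; c-commands the pronoun within its binding domain — blocked (Principle B).
— Chloe: possessor inside the subject DP of the matrix clause; does not c-command the pronoun — Principle B does not apply; allowed.
— Chloe's mother: subject of the matrix clause; c-commands the pronoun but lies outside its binding domain — allowed.

Chloe, Chloe's mother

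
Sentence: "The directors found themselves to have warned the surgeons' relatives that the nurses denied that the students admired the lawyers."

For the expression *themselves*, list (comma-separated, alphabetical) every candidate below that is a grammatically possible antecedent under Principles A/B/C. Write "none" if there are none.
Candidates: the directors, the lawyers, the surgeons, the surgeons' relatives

the directors

*themselves* is a reflexive; Principle A requires it to be bound within its binding domain — the matrix clause.
— the directors: subject of the matrix clause; c-commands the reflexive within its binding domain — allowed (Principle A).
— the lawyers: object of the clause headed by 'admired'; does not c-command the reflexive — cannot bind it (Principle A).
— the surgeons: possessor inside the object DP of the clause headed by 'warned'; does not c-command the reflexive — cannot bind it (Principle A).
— the surgeons' relatives: object of the clause headed by 'warned'; does not c-command the reflexive — cannot bind it (Principle A).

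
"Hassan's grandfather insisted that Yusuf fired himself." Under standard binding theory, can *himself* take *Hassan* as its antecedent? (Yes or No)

No

*himself* is a reflexive; Principle A requires it to be bound within its binding domain — the clause headed by 'fired'.
— Hassan: possessor inside the subject DP of the matrix clause; does not c-command the reflexive — cannot bind it (Principle A).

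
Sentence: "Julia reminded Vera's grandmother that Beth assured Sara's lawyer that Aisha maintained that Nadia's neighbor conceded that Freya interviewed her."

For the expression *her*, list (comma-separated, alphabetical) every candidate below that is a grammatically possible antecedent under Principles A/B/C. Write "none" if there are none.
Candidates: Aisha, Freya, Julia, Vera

Aisha, Julia, Vera

*her* is a pronoun; Principle B requires it to be free in its binding domain — the clause headed by 'interviewed'.
— Aisha: subject of the clause headed by 'maintained'; c-commands the pronoun but lies outside its binding domain — allowed.
— Freya: subject of the clause headed by 'interviewed'; c-commands the pronoun within its binding domain — blocked (Principle B).
— Julia: subject of the matrix clause; c-commands the pronoun but lies outside its binding domain — allowed.
— Vera: possessor inside the object DP of the matrix clause; does not c-command the pronoun — Principle B does not apply; allowed.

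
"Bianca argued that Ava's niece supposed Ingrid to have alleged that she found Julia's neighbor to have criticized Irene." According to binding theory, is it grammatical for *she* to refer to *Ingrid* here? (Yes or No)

*Ingrid* is an R-expression; Principle C requires it to be free (not bound by any c-commanding expression).
— she: subject of the clause headed by 'found'; the pronoun does not c-command the R-expression — coreference allowed.

Yes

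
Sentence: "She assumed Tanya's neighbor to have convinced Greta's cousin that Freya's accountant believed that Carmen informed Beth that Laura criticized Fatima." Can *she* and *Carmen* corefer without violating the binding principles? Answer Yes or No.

*Carmen* is an R-expression; Principle C requires it to be free (not bound by any c-commanding expression).
— she: subject of the matrix clause; the pronoun c-commands the R-expression — coreference blocked (Principle C).

No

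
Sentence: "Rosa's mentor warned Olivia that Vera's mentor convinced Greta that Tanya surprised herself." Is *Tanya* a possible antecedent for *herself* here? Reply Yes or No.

Yes

*herself* is a reflexive; Principle A requires it to be bound within its binding domain — the clause headed by 'surprised'.
— Tanya: subject of the clause headed by 'surprised'; c-commands the reflexive within its binding domain — allowed (Principle A).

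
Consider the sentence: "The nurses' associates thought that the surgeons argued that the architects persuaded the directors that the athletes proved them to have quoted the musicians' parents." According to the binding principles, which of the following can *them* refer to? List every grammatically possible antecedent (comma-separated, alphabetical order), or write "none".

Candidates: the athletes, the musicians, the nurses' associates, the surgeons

*them* is a pronoun; Principle B requires it to be free in its binding domain — the clause headed by 'proved'.
— the athletes: subject of the clause headed by 'proved'; c-commands the pronoun within its binding domain — blocked (Principle B).
— the musicians: possessor inside the object DP of the clause headed by 'quoted'; is c-commanded by the pronoun; coreference would bind this R-expression — blocked (Principle C).
— the nurses' associates: subject of the matrix clause; c-commands the pronoun but lies outside its binding domain — allowed.
— the surgeons: subject of the clause headed by 'argued'; c-commands the pronoun but lies outside its binding domain — allowed.

the nurses' associates, the surgeons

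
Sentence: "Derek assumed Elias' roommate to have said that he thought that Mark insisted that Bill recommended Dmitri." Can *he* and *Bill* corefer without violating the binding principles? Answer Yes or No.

No

*Bill* is an R-expression; Principle C requires it to be free (not bound by any c-commanding expression).
— he: subject of the clause headed by 'thought'; the pronoun c-commands the R-expression — coreference blocked (Principle C).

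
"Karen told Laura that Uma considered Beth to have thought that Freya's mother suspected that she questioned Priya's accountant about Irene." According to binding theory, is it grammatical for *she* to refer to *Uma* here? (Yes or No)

Yes

*Uma* is an R-expression; Principle C requires it to be free (not bound by any c-commanding expression).
— she: subject of the clause headed by 'questioned'; the pronoun does not c-command the R-expression — coreference allowed.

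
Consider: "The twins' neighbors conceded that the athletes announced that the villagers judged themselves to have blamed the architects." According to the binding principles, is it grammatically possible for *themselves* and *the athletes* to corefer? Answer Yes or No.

*themselves* is a reflexive; Principle A requires it to be bound within its binding domain — the clause headed by 'judged'.
— the athletes: subject of the clause headed by 'announced'; c-commands the reflexive but lies outside its binding domain — cannot bind it (Principle A).

No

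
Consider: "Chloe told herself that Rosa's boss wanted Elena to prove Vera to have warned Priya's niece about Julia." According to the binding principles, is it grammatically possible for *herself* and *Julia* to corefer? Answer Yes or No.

*herself* is a reflexive; Principle A requires it to be bound within its binding domain — the matrix clause.
— Julia: second object of the clause headed by 'warned'; does not c-command the reflexive — cannot bind it (Principle A).

No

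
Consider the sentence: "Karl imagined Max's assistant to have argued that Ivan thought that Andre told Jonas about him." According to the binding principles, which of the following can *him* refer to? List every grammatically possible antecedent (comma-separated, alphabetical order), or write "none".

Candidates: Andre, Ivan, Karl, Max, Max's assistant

*him* is a pronoun; Principle B requires it to be free in its binding domain — the clause headed by 'told'.
— Andre: subject of the clause headed by 'told'; c-commands the pronoun within its binding domain — blocked (Principle B).
— Ivan: subject of the clause headed by 'thought'; c-commands the pronoun but lies outside its binding domain — allowed.
— Karl: subject of the matrix clause; c-commands the pronoun but lies outside its binding domain — allowed.
— Max: possessor inside the subject DP of the clause headed by 'argued'; does not c-command the pronoun — Principle B does not apply; allowed.
— Max's assistant: subject of the clause headed by 'argued'; c-commands the pronoun but lies outside its binding domain — allowed.

Ivan, Karl, Max, Max's assistant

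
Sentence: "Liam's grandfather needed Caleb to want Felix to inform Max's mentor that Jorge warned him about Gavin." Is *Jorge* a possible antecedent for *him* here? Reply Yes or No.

*him* is a pronoun; Principle B requires it to be free in its binding domain — the clause headed by 'warned'.
— Jorge: subject of the clause headed by 'warned'; c-commands the pronoun within its binding domain — blocked (Principle B).

No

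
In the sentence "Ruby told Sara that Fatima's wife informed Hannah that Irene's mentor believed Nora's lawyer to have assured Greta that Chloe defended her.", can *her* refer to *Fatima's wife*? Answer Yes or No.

Yes

*her* is a pronoun; Principle B requires it to be free in its binding domain — the clause headed by 'defended'.
— Fatima's wife: subject of the clause headed by 'informed'; c-commands the pronoun but lies outside its binding domain — allowed.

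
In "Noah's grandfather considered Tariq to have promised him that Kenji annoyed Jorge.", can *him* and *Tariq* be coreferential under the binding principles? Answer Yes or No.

*Tariq* is an R-expression; Principle C requires it to be free (not bound by any c-commanding expression).
— him: object of the clause headed by 'promised'; the R-expression locally c-commands the pronoun — coreference blocked (Principle B on the pronoun).

No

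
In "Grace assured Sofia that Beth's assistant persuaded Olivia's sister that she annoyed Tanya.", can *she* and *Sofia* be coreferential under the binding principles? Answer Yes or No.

Yes

*Sofia* is an R-expression; Principle C requires it to be free (not bound by any c-commanding expression).
— she: subject of the clause headed by 'annoyed'; the pronoun does not c-command the R-expression — coreference allowed.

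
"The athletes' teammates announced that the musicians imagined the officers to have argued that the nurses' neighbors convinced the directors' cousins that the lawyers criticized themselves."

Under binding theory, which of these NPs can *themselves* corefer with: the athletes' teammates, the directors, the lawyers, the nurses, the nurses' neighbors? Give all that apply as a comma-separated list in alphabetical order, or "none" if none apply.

*themselves* is a reflexive; Principle A requires it to be bound within its binding domain — the clause headed by 'criticized'.
— the athletes' teammates: subject of the matrix clause; c-commands the reflexive but lies outside its binding domain — cannot bind it (Principle A).
— the directors: possessor inside the object DP of the clause headed by 'convinced'; does not c-command the reflexive — cannot bind it (Principle A).
— the lawyers: subject of the clause headed by 'criticized'; c-commands the reflexive within its binding domain — allowed (Principle A).
— the nurses: possessor inside the subject DP of the clause headed by 'convinced'; does not c-command the reflexive — cannot bind it (Principle A).
— the nurses' neighbors: subject of the clause headed by 'convinced'; c-commands the reflexive but lies outside its binding domain — cannot bind it (Principle A).

the lawyers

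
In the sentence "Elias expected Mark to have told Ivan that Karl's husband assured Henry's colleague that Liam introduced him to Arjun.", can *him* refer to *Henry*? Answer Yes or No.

Yes

*him* is a pronoun; Principle B requires it to be free in its binding domain — the clause headed by 'introduced'.
— Henry: possessor inside the object DP of the clause headed by 'assured'; does not c-command the pronoun — Principle B does not apply; allowed.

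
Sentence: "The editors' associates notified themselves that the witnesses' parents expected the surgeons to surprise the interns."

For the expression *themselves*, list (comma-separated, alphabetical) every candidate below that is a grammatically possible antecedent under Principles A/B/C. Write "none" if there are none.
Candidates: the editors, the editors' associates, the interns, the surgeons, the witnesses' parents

the editors' associates

*themselves* is a reflexive; Principle A requires it to be bound within its binding domain — the matrix clause.
— the editors: possessor inside the subject DP of the matrix clause; does not c-command the reflexive — cannot bind it (Principle A).
— the editors' associates: subject of the matrix clause; c-commands the reflexive within its binding domain — allowed (Principle A).
— the interns: object of the clause headed by 'surprise'; does not c-command the reflexive — cannot bind it (Principle A).
— the surgeons: subject of the clause headed by 'surprise'; does not c-command the reflexive — cannot bind it (Principle A).
— the witnesses' parents: subject of the clause headed by 'expected'; does not c-command the reflexive — cannot bind it (Principle A).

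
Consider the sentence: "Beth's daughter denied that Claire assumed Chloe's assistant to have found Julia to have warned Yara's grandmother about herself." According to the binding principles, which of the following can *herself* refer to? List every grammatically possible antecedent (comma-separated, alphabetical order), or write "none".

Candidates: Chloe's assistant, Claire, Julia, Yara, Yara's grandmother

Julia, Yara's grandmother

*herself* is a reflexive; Principle A requires it to be bound within its binding domain — the clause headed by 'warned'.
— Chloe's assistant: subject of the clause headed by 'found'; c-commands the reflexive but lies outside its binding domain — cannot bind it (Principle A).
— Claire: subject of the clause headed by 'assumed'; c-commands the reflexive but lies outside its binding domain — cannot bind it (Principle A).
— Julia: subject of the clause headed by 'warned'; c-commands the reflexive within its binding domain — allowed (Principle A).
— Yara: possessor inside the object DP of the clause headed by 'warned'; does not c-command the reflexive — cannot bind it (Principle A).
— Yara's grandmother: object of the clause headed by 'warned'; c-commands the reflexive within its binding domain — allowed (Principle A).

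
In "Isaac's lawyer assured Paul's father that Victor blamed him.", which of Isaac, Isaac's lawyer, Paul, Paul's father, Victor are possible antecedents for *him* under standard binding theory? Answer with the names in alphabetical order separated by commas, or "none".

*him* is a pronoun; Principle B requires it to be free in its binding domain — the clause headed by 'blamed'.
— Isaac: possessor inside the subject DP of the matrix clause; does not c-command the pronoun — Principle B does not apply; allowed.
— Isaac's lawyer: subject of the matrix clause; c-commands the pronoun but lies outside its binding domain — allowed.
— Paul: possessor inside the object DP of the matrix clause; does not c-command the pronoun — Principle B does not apply; allowed.
— Paul's father: object of the matrix clause; c-commands the pronoun but lies outside its binding domain — allowed.
— Victor: subject of the clause headed by 'blamed'; c-commands the pronoun within its binding domain — blocked (Principle B).

Isaac, Isaac's lawyer, Paul, Paul's father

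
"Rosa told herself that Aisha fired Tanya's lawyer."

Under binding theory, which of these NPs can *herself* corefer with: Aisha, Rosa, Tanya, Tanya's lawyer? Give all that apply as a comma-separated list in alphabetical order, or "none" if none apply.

Rosa

*herself* is a reflexive; Principle A requires it to be bound within its binding domain — the matrix clause.
— Aisha: subject of the clause headed by 'fired'; does not c-command the reflexive — cannot bind it (Principle A).
— Rosa: subject of the matrix clause; c-commands the reflexive within its binding domain — allowed (Principle A).
— Tanya: possessor inside the object DP of the clause headed by 'fired'; does not c-command the reflexive — cannot bind it (Principle A).
— Tanya's lawyer: object of the clause headed by 'fired'; does not c-command the reflexive — cannot bind it (Principle A).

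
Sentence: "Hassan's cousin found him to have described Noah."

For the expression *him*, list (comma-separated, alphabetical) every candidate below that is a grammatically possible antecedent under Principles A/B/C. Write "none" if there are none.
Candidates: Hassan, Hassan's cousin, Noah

Hassan

*him* is a pronoun; Principle B requires it to be free in its binding domain — the matrix clause.
— Hassan: possessor inside the subject DP of the matrix clause; does not c-command the pronoun — Principle B does not apply; allowed.
— Hassan's cousin: subject of the matrix clause; c-commands the pronoun within its binding domain — blocked (Principle B).
— Noah: object of the clause headed by 'described'; is c-commanded by the pronoun; coreference would bind this R-expression — blocked (Principle C).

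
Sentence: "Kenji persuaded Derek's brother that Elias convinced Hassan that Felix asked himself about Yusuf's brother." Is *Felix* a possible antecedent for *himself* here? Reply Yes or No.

Yes

*himself* is a reflexive; Principle A requires it to be bound within its binding domain — the clause headed by 'asked'.
— Felix: subject of the clause headed by 'asked'; c-commands the reflexive within its binding domain — allowed (Principle A).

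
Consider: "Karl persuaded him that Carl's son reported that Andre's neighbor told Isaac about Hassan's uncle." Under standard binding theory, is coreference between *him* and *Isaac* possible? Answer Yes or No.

*Isaac* is an R-expression; Principle C requires it to be free (not bound by any c-commanding expression).
— him: object of the matrix clause; the pronoun c-commands the R-expression — coreference blocked (Principle C).

No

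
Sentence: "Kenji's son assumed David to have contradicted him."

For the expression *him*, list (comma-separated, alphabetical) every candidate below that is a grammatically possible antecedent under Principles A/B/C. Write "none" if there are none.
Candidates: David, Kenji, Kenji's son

*him* is a pronoun; Principle B requires it to be free in its binding domain — the clause headed by 'contradicted'.
— David: subject of the clause headed by 'contradicted'; c-commands the pronoun within its binding domain — blocked (Principle B).
— Kenji: possessor inside the subject DP of the matrix clause; does not c-command the pronoun — Principle B does not apply; allowed.
— Kenji's son: subject of the matrix clause; c-commands the pronoun but lies outside its binding domain — allowed.

Kenji, Kenji's son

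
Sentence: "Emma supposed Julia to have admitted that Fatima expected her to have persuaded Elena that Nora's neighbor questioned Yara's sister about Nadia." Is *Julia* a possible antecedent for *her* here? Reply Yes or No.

*her* is a pronoun; Principle B requires it to be free in its binding domain — the clause headed by 'expected'.
— Julia: subject of the clause headed by 'admitted'; c-commands the pronoun but lies outside its binding domain — allowed.

Yes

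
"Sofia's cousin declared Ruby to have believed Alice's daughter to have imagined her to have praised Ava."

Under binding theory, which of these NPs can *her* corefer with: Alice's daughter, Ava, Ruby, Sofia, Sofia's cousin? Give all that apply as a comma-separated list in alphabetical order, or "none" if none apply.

*her* is a pronoun; Principle B requires it to be free in its binding domain — the clause headed by 'imagined'.
— Alice's daughter: subject of the clause headed by 'imagined'; c-commands the pronoun within its binding domain — blocked (Principle B).
— Ava: object of the clause headed by 'praised'; is c-commanded by the pronoun; coreference would bind this R-expression — blocked (Principle C).
— Ruby: subject of the clause headed by 'believed'; c-commands the pronoun but lies outside its binding domain — allowed.
— Sofia: possessor inside the subject DP of the matrix clause; does not c-command the pronoun — Principle B does not apply; allowed.
— Sofia's cousin: subject of the matrix clause; c-commands the pronoun but lies outside its binding domain — allowed.

Ruby, Sofia, Sofia's cousin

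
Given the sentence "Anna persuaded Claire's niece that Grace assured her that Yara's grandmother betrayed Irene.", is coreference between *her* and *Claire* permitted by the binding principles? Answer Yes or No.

Yes

*her* is a pronoun; Principle B requires it to be free in its binding domain — the clause headed by 'assured'.
— Claire: possessor inside the object DP of the matrix clause; does not c-command the pronoun — Principle B does not apply; allowed.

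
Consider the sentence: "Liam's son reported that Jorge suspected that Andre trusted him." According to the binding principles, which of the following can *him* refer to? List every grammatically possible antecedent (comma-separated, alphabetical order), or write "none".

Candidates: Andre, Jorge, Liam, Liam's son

*him* is a pronoun; Principle B requires it to be free in its binding domain — the clause headed by 'trusted'.
— Andre: subject of the clause headed by 'trusted'; c-commands the pronoun within its binding domain — blocked (Principle B).
— Jorge: subject of the clause headed by 'suspected'; c-commands the pronoun but lies outside its binding domain — allowed.
— Liam: possessor inside the subject DP of the matrix clause; does not c-command the pronoun — Principle B does not apply; allowed.
— Liam's son: subject of the matrix clause; c-commands the pronoun but lies outside its binding domain — allowed.

Jorge, Liam, Liam's son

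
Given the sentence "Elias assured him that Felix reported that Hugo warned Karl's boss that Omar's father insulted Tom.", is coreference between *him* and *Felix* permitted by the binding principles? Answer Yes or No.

*him* is a pronoun; Principle B requires it to be free in its binding domain — the matrix clause.
— Felix: subject of the clause headed by 'reported'; is c-commanded by the pronoun; coreference would bind this R-expression — blocked (Principle C).

No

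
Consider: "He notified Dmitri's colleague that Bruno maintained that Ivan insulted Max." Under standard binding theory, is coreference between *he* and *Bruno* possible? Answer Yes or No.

No

*Bruno* is an R-expression; Principle C requires it to be free (not bound by any c-commanding expression).
— he: subject of the matrix clause; the pronoun c-commands the R-expression — coreference blocked (Principle C).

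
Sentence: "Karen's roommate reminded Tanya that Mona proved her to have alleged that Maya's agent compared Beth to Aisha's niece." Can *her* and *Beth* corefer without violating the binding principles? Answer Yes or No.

*Beth* is an R-expression; Principle C requires it to be free (not bound by any c-commanding expression).
— her: subject of the clause headed by 'alleged'; the pronoun c-commands the R-expression — coreference blocked (Principle C).

No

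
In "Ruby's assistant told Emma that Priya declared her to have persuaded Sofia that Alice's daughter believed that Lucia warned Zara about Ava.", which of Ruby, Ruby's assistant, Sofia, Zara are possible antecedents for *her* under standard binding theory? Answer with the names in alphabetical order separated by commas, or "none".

Ruby, Ruby's assistant

*her* is a pronoun; Principle B requires it to be free in its binding domain — the clause headed by 'declared'.
— Ruby: possessor inside the subject DP of the matrix clause; does not c-command the pronoun — Principle B does not apply; allowed.
— Ruby's assistant: subject of the matrix clause; c-commands the pronoun but lies outside its binding domain — allowed.
— Sofia: object of the clause headed by 'persuaded'; is c-commanded by the pronoun; coreference would bind this R-expression — blocked (Principle C).
— Zara: object of the clause headed by 'warned'; is c-commanded by the pronoun; coreference would bind this R-expression — blocked (Principle C).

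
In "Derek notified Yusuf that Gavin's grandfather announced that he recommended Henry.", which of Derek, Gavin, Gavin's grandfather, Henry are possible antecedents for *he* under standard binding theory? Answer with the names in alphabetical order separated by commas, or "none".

Derek, Gavin, Gavin's grandfather

*he* is a pronoun; Principle B requires it to be free in its binding domain — the clause headed by 'recommended'.
— Derek: subject of the matrix clause; c-commands the pronoun but lies outside its binding domain — allowed.
— Gavin: possessor inside the subject DP of the clause headed by 'announced'; does not c-command the pronoun — Principle B does not apply; allowed.
— Gavin's grandfather: subject of the clause headed by 'announced'; c-commands the pronoun but lies outside its binding domain — allowed.
— Henry: object of the clause headed by 'recommended'; is c-commanded by the pronoun; coreference would bind this R-expression — blocked (Principle C).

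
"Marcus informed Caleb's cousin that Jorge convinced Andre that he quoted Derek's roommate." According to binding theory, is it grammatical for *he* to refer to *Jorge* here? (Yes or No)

*Jorge* is an R-expression; Principle C requires it to be free (not bound by any c-commanding expression).
— he: subject of the clause headed by 'quoted'; the pronoun does not c-command the R-expression — coreference allowed.

Yes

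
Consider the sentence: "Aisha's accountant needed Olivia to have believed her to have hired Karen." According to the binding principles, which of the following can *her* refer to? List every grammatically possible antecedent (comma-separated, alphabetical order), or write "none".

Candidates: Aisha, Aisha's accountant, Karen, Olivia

Aisha, Aisha's accountant

*her* is a pronoun; Principle B requires it to be free in its binding domain — the clause headed by 'believed'.
— Aisha: possessor inside the subject DP of the matrix clause; does not c-command the pronoun — Principle B does not apply; allowed.
— Aisha's accountant: subject of the matrix clause; c-commands the pronoun but lies outside its binding domain — allowed.
— Karen: object of the clause headed by 'hired'; is c-commanded by the pronoun; coreference would bind this R-expression — blocked (Principle C).
— Olivia: subject of the clause headed by 'believed'; c-commands the pronoun within its binding domain — blocked (Principle B).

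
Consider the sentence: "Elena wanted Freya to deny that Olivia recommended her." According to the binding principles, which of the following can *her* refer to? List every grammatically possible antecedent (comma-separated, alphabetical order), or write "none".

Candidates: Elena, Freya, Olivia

Elena, Freya

*her* is a pronoun; Principle B requires it to be free in its binding domain — the clause headed by 'recommended'.
— Elena: subject of the matrix clause; c-commands the pronoun but lies outside its binding domain — allowed.
— Freya: subject of the clause headed by 'deny'; c-commands the pronoun but lies outside its binding domain — allowed.
— Olivia: subject of the clause headed by 'recommended'; c-commands the pronoun within its binding domain — blocked (Principle B).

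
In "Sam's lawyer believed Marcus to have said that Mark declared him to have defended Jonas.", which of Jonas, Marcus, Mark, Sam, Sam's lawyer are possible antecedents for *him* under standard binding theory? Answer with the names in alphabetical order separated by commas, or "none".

Marcus, Sam, Sam's lawyer

*him* is a pronoun; Principle B requires it to be free in its binding domain — the clause headed by 'declared'.
— Jonas: object of the clause headed by 'defended'; is c-commanded by the pronoun; coreference would bind this R-expression — blocked (Principle C).
— Marcus: subject of the clause headed by 'said'; c-commands the pronoun but lies outside its binding domain — allowed.
— Mark: subject of the clause headed by 'declared'; c-commands the pronoun within its binding domain — blocked (Principle B).
— Sam: possessor inside the subject DP of the matrix clause; does not c-command the pronoun — Principle B does not apply; allowed.
— Sam's lawyer: subject of the matrix clause; c-commands the pronoun but lies outside its binding domain — allowed.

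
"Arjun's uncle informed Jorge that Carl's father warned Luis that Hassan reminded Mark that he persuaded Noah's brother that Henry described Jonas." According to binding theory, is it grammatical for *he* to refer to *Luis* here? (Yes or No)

Yes

*Luis* is an R-expression; Principle C requires it to be free (not bound by any c-commanding expression).
— he: subject of the clause headed by 'persuaded'; the pronoun does not c-command the R-expression — coreference allowed.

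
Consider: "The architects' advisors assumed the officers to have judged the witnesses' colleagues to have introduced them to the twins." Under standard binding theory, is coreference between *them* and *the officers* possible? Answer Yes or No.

Yes

*the officers* is an R-expression; Principle C requires it to be free (not bound by any c-commanding expression).
— them: object of the clause headed by 'introduced'; the pronoun does not c-command the R-expression — coreference allowed.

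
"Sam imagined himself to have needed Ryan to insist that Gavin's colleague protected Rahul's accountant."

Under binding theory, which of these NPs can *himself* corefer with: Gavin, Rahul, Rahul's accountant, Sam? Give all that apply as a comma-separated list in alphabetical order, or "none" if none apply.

Sam

*himself* is a reflexive; Principle A requires it to be bound within its binding domain — the matrix clause.
— Gavin: possessor inside the subject DP of the clause headed by 'protected'; does not c-command the reflexive — cannot bind it (Principle A).
— Rahul: possessor inside the object DP of the clause headed by 'protected'; does not c-command the reflexive — cannot bind it (Principle A).
— Rahul's accountant: object of the clause headed by 'protected'; does not c-command the reflexive — cannot bind it (Principle A).
— Sam: subject of the matrix clause; c-commands the reflexive within its binding domain — allowed (Principle A).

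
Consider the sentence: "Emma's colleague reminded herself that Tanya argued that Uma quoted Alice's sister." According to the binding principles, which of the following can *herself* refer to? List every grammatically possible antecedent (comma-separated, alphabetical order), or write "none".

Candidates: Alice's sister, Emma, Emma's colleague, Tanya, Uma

*herself* is a reflexive; Principle A requires it to be bound within its binding domain — the matrix clause.
— Alice's sister: object of the clause headed by 'quoted'; does not c-command the reflexive — cannot bind it (Principle A).
— Emma: possessor inside the subject DP of the matrix clause; does not c-command the reflexive — cannot bind it (Principle A).
— Emma's colleague: subject of the matrix clause; c-commands the reflexive within its binding domain — allowed (Principle A).
— Tanya: subject of the clause headed by 'argued'; does not c-command the reflexive — cannot bind it (Principle A).
— Uma: subject of the clause headed by 'quoted'; does not c-command the reflexive — cannot bind it (Principle A).

Emma's colleague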